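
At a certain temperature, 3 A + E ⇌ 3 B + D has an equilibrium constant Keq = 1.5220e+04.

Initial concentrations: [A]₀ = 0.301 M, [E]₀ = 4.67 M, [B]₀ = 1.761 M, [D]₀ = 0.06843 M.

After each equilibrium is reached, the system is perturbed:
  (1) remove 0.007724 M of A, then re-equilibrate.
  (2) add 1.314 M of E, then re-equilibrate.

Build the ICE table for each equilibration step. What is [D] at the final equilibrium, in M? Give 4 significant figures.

[D]_eq = 0.158 M

Q₀ = 2.934 vs Keq = 1.5220e+04 ⇒ Q<K, forward
Step 1:
                   A          E          B          D
  init         0.301       4.67      1.761    0.06843
  Δ          -0.2742   -0.09139     0.2742    0.09139
  eq         0.02684      4.579      2.035     0.1598
  solve Keq expr → x = 0.09139; check Q = 1.5220e+04
Then remove 0.007724 M of A.
Step 2:
                   A          E          B          D
  init       0.01911      4.579      2.035     0.1598
  Δ         0.007481   0.002494  -0.007481  -0.002494
  eq          0.0266      4.581      2.028     0.1573
  solve Keq expr → x = -0.002494; check Q = 1.5220e+04
Then add 1.314 M of E.
Step 3:
                   A          E          B          D
  init        0.0266      5.895      2.028     0.1573
  Δ        -0.002082 -6.9407e-04   0.002082 6.9407e-04
  eq         0.02451      5.894       2.03      0.158
  solve Keq expr → x = 6.9407e-04; check Q = 1.5220e+04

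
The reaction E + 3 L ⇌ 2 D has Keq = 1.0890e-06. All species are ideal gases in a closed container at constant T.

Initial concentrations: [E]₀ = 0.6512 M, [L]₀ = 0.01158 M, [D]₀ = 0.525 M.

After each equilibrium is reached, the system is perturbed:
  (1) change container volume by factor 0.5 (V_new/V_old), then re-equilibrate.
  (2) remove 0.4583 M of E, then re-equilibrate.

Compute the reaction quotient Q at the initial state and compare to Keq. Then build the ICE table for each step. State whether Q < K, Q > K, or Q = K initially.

Q₀ = 2.7257e+05; Q > K (proceeds reverse)

Q₀ = 2.7257e+05 vs Keq = 1.0890e-06 ⇒ Q>K, reverse
Step 1:
                  E         L         D
  Initial    0.6512   0.01158     0.525
  Change     0.2621    0.7864   -0.5243
  Equil      0.9133     0.798 7.1096e-04
  solve Keq expr → x = -0.2621; check Q = 1.0890e-06
Then change container volume by factor 0.5 (V_new/V_old).
Step 2:
                  E         L         D
  Initial     1.827     1.596  0.001422
  Change  -7.0785e-04 -0.002124  0.001416
  Equil       1.826     1.594  0.002838
  solve Keq expr → x = 7.0785e-04; check Q = 1.0890e-06
Then remove 0.4583 M of E.
Step 3:
                  E         L         D
  Initial     1.368     1.594  0.002838
  Change  1.9015e-04 5.7045e-04 -3.8030e-04
  Equil       1.368     1.594  0.002457
  solve Keq expr → x = -1.9015e-04; check Q = 1.0890e-06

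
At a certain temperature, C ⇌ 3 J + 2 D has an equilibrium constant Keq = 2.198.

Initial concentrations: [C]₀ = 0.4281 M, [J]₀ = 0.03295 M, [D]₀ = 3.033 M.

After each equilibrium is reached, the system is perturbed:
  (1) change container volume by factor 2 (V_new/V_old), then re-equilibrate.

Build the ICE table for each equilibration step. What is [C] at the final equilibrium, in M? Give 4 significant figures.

Q₀ = 7.6872e-04 vs Keq = 2.198 ⇒ Q<K, forward
Step 1:
                  C         J         D
  init       0.4281   0.03295     3.033
  Δ         -0.1215    0.3645     0.243
  eq         0.3066    0.3975     3.276
  solve Keq expr → x = 0.1215; check Q = 2.198
Then change container volume by factor 2 (V_new/V_old).
Step 2:
                  C         J         D
  init       0.1533    0.1987     1.638
  Δ        -0.06547    0.1964    0.1309
  eq        0.08783    0.3951     1.769
  solve Keq expr → x = 0.06547; check Q = 2.198

[C]_eq = 0.08783 M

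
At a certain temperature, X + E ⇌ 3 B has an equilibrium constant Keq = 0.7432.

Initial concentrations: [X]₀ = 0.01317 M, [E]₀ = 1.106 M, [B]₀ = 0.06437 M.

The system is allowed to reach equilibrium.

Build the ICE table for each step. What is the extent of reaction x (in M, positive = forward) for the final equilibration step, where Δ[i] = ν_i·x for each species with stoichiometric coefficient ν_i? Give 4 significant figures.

Q₀ = 0.01831 vs Keq = 0.7432 ⇒ Q<K, forward
Step 1:
                   X          E          B
  I          0.01317      1.106    0.06437
  C         -0.01193   -0.01193     0.0358
  E         0.001236      1.094     0.1002
  solve Keq expr → x = 0.01193; check Q = 0.7432

x = 0.01193 M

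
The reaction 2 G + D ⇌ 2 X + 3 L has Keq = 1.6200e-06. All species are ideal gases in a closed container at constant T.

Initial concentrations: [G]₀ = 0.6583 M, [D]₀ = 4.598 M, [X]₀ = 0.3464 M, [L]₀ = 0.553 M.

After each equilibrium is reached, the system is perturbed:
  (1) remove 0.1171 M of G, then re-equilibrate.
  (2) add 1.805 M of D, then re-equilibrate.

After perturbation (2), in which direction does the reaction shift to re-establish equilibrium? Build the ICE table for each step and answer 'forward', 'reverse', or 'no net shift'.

Q₀ = 0.01018 vs Keq = 1.6200e-06 ⇒ Q>K, reverse
Step 1:
                    G           D           X           L
  Initial      0.6583       4.598      0.3464       0.553
  Change       0.2862      0.1431     -0.2862     -0.4293
  Equil        0.9445       4.741     0.06018      0.1237
  solve Keq expr → x = -0.1431; check Q = 1.6200e-06
Then remove 0.1171 M of G.
Step 2:
                    G           D           X           L
  Initial      0.8274       4.741     0.06018      0.1237
  Change     0.003579    0.001789   -0.003579   -0.005368
  Equil         0.831       4.743     0.05661      0.1183
  solve Keq expr → x = -0.001789; check Q = 1.6200e-06
Then add 1.805 M of D.
Step 3:
                    G           D           X           L
  Initial       0.831       6.548     0.05661      0.1183
  Change    -0.004386   -0.002193    0.004386    0.006578
  Equil        0.8266       6.546     0.06099      0.1249
  solve Keq expr → x = 0.002193; check Q = 1.6200e-06

Direction: forward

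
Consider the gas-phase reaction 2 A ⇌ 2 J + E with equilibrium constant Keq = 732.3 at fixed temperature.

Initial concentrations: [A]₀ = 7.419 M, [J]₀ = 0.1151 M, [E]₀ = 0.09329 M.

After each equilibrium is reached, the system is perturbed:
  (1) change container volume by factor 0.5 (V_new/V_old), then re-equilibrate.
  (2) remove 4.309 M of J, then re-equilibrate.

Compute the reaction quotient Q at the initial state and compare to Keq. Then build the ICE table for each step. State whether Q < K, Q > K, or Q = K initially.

Q₀ = 2.2454e-05; Q < K (proceeds forward)

Q₀ = 2.2454e-05 vs Keq = 732.3 ⇒ Q<K, forward
Step 1:
                  A         J         E
  init        7.419    0.1151   0.09329
  Δ          -6.928     6.928     3.464
  eq         0.4909     7.043     3.557
  solve Keq expr → x = 3.464; check Q = 732.3
Then change container volume by factor 0.5 (V_new/V_old).
Step 2:
                  A         J         E
  init       0.9818     14.09     7.115
  Δ          0.3547   -0.3547   -0.1774
  eq          1.337     13.73     6.937
  solve Keq expr → x = -0.1774; check Q = 732.3
Then remove 4.309 M of J.
Step 3:
                  A         J         E
  init        1.337     9.423     6.937
  Δ         -0.3707    0.3707    0.1853
  eq         0.9658     9.793     7.123
  solve Keq expr → x = 0.1853; check Q = 732.3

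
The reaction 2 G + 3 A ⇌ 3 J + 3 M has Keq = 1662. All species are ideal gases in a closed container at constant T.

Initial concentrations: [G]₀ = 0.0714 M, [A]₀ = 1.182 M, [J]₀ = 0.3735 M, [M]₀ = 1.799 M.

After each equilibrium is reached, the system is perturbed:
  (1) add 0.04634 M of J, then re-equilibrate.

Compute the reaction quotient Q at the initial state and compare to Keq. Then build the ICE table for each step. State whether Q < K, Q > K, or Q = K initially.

Q₀ = 36.03; Q < K (proceeds forward)

Q₀ = 36.03 vs Keq = 1662 ⇒ Q<K, forward
Step 1:
                  G         A         J         M
  init       0.0714     1.182    0.3735     1.799
  Δ        -0.05455  -0.08183   0.08183   0.08183
  eq        0.01685       1.1    0.4553     1.881
  solve Keq expr → x = 0.02728; check Q = 1662
Then add 0.04634 M of J.
Step 2:
                  G         A         J         M
  init      0.01685       1.1    0.5017     1.881
  Δ        0.002293   0.00344  -0.00344  -0.00344
  eq        0.01914     1.104    0.4982     1.877
  solve Keq expr → x = -0.001147; check Q = 1662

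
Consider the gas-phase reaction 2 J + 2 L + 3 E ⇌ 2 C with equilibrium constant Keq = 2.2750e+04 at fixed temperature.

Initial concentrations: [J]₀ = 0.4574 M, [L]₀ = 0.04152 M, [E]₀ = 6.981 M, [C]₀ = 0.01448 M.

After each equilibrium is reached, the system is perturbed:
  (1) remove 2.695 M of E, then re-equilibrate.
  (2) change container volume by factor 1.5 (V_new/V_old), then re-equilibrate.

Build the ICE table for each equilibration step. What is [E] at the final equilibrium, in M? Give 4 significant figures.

Q₀ = 0.001709 vs Keq = 2.2750e+04 ⇒ Q<K, forward
Step 1:
                  J         L         E         C
  I          0.4574   0.04152     6.981   0.01448
  C        -0.04147  -0.04147  -0.06221   0.04147
  E          0.4159 4.9006e-05     6.919   0.05595
  solve Keq expr → x = 0.02074; check Q = 2.2750e+04
Then remove 2.695 M of E.
Step 2:
                  J         L         E         C
  I          0.4159 4.9006e-05     4.224   0.05595
  C       5.3620e-05 5.3620e-05 8.0430e-05 -5.3620e-05
  E           0.416 1.0263e-04     4.224    0.0559
  solve Keq expr → x = -2.6810e-05; check Q = 2.2750e+04
Then change container volume by factor 1.5 (V_new/V_old).
Step 3:
                  J         L         E         C
  I          0.2773 6.8418e-05     2.816   0.03726
  C       1.1942e-04 1.1942e-04 1.7912e-04 -1.1942e-04
  E          0.2774 1.8783e-04     2.816   0.03715
  solve Keq expr → x = -5.9708e-05; check Q = 2.2750e+04

[E]_eq = 2.816 M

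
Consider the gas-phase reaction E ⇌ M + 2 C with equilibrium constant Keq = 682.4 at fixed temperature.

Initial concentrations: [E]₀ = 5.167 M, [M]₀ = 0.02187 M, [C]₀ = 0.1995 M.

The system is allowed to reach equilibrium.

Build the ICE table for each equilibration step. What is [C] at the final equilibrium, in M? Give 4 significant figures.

[C]_eq = 9.354 M

Q₀ = 1.6846e-04 vs Keq = 682.4 ⇒ Q<K, forward
Step 1:
                  E         M         C
  Initial     5.167   0.02187    0.1995
  Change     -4.577     4.577     9.155
  Equil      0.5897     4.599     9.354
  solve Keq expr → x = 4.577; check Q = 682.4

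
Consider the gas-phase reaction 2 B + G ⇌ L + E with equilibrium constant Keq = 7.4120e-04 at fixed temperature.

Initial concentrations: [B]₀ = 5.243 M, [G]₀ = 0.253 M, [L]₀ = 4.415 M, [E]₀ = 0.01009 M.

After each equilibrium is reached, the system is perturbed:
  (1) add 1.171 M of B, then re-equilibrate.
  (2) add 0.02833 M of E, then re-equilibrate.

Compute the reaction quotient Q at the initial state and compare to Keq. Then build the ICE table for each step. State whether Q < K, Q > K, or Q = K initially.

Q₀ = 0.006405 vs Keq = 7.4120e-04 ⇒ Q>K, reverse
Step 1:
                    B           G           L           E
  init          5.243       0.253       4.415     0.01009
  Δ           0.01774    0.008871   -0.008871   -0.008871
  eq            5.261      0.2619       4.406    0.001219
  solve Keq expr → x = -0.008871; check Q = 7.4120e-04
Then add 1.171 M of B.
Step 2:
                    B           G           L           E
  init          6.432      0.2619       4.406    0.001219
  Δ         -0.001196 -5.9807e-04  5.9807e-04  5.9807e-04
  eq            6.431      0.2613       4.407    0.001817
  solve Keq expr → x = 5.9807e-04; check Q = 7.4120e-04
Then add 0.02833 M of E.
Step 3:
                    B           G           L           E
  init          6.431      0.2613       4.407     0.03015
  Δ           0.05617     0.02809    -0.02809    -0.02809
  eq            6.487      0.2894       4.379    0.002061
  solve Keq expr → x = -0.02809; check Q = 7.4120e-04

Q₀ = 0.006405; Q > K (proceeds reverse)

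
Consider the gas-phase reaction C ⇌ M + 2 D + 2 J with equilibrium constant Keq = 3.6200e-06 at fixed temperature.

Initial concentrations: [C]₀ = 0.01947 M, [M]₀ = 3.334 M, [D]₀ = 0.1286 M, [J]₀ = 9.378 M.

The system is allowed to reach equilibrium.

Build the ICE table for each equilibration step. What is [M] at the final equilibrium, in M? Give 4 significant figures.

[M]_eq = 3.27 M

Q₀ = 249.1 vs Keq = 3.6200e-06 ⇒ Q>K, reverse
Step 1:
                  C         M         D         J
  I         0.01947     3.334    0.1286     9.378
  C         0.06428  -0.06428   -0.1286   -0.1286
  E         0.08375      3.27 3.2922e-05     9.249
  solve Keq expr → x = -0.06428; check Q = 3.6200e-06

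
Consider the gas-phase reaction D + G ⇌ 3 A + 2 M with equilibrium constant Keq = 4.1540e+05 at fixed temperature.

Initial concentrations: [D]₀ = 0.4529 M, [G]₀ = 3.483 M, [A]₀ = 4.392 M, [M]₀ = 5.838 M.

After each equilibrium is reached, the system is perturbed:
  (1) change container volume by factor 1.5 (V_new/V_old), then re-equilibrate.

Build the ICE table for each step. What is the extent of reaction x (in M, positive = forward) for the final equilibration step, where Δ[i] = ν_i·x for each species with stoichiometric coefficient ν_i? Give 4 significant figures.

x = 0.003154 M

Q₀ = 1830 vs Keq = 4.1540e+05 ⇒ Q<K, forward
Step 1:
                  D         G         A         M
  Initial    0.4529     3.483     4.392     5.838
  Change    -0.4461   -0.4461     1.338    0.8923
  Equil    0.006757     3.037      5.73      6.73
  solve Keq expr → x = 0.4461; check Q = 4.1540e+05
Then change container volume by factor 1.5 (V_new/V_old).
Step 2:
                  D         G         A         M
  Initial  0.004505     2.025      3.82     4.487
  Change  -0.003154 -0.003154  0.009462  0.006308
  Equil     0.00135     2.021      3.83     4.493
  solve Keq expr → x = 0.003154; check Q = 4.1540e+05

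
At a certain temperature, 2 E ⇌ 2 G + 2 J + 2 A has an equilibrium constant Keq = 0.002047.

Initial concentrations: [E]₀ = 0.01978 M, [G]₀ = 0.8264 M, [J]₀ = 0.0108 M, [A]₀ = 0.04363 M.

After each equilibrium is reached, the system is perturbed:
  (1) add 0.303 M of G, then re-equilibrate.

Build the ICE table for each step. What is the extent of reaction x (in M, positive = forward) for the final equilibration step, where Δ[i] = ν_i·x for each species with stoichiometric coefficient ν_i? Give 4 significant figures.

Q₀ = 3.8757e-04 vs Keq = 0.002047 ⇒ Q<K, forward
Step 1:
                    E           G           J           A
  I           0.01978      0.8264      0.0108     0.04363
  C         -0.005299    0.005299    0.005299    0.005299
  E           0.01448      0.8317      0.0161     0.04893
  solve Keq expr → x = 0.00265; check Q = 0.002047
Then add 0.303 M of G.
Step 2:
                    E           G           J           A
  I           0.01448       1.135      0.0161     0.04893
  C          0.002033   -0.002033   -0.002033   -0.002033
  E           0.01651       1.133     0.01407      0.0469
  solve Keq expr → x = -0.001017; check Q = 0.002047

x = -0.001017 M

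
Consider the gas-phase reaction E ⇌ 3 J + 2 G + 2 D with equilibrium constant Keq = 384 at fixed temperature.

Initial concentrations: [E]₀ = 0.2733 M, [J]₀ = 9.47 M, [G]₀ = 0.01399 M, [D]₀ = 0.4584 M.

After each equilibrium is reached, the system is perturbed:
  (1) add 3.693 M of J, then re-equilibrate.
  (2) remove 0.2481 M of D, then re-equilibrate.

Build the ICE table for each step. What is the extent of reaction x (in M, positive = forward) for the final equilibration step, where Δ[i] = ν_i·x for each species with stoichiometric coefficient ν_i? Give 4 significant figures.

Q₀ = 0.1278 vs Keq = 384 ⇒ Q<K, forward
Step 1:
                    E           J           G           D
  I            0.2733        9.47     0.01399      0.4584
  C           -0.1442      0.4327      0.2885      0.2885
  E            0.1291       9.903      0.3025      0.7469
  solve Keq expr → x = 0.1442; check Q = 384
Then add 3.693 M of J.
Step 2:
                    E           J           G           D
  I            0.1291        13.6      0.3025      0.7469
  C            0.0338     -0.1014    -0.06761    -0.06761
  E            0.1629       13.49      0.2349      0.6793
  solve Keq expr → x = -0.0338; check Q = 384
Then remove 0.2481 M of D.
Step 3:
                    E           J           G           D
  I            0.1629       13.49      0.2349      0.4312
  C          -0.02899     0.08698     0.05799     0.05799
  E            0.1339       13.58      0.2928      0.4892
  solve Keq expr → x = 0.02899; check Q = 384

x = 0.02899 M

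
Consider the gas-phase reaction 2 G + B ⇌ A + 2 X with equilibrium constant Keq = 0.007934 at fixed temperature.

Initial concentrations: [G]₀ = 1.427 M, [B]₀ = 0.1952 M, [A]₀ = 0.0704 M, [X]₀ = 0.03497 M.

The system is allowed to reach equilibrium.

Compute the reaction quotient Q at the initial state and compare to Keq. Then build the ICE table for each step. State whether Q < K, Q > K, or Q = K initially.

Q₀ = 2.1659e-04 vs Keq = 0.007934 ⇒ Q<K, forward
Step 1:
                    G           B           A           X
  init          1.427      0.1952      0.0704     0.03497
  Δ          -0.09676    -0.04838     0.04838     0.09676
  eq             1.33      0.1468      0.1188      0.1317
  solve Keq expr → x = 0.04838; check Q = 0.007934

Q₀ = 2.1659e-04; Q < K (proceeds forward)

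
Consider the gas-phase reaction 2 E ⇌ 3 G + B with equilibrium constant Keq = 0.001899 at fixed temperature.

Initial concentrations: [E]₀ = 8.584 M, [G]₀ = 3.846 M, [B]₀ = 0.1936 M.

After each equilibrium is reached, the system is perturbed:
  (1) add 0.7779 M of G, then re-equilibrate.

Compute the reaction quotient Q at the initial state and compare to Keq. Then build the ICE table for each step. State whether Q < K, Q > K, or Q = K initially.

Q₀ = 0.1495 vs Keq = 0.001899 ⇒ Q>K, reverse
Step 1:
                    E           G           B
  init          8.584       3.846      0.1936
  Δ            0.3785     -0.5678     -0.1893
  eq            8.963       3.278     0.00433
  solve Keq expr → x = -0.1893; check Q = 0.001899
Then add 0.7779 M of G.
Step 2:
                    E           G           B
  init          8.963       4.056     0.00433
  Δ          0.004063   -0.006095   -0.002032
  eq            8.967        4.05    0.002298
  solve Keq expr → x = -0.002032; check Q = 0.001899

Q₀ = 0.1495; Q > K (proceeds reverse)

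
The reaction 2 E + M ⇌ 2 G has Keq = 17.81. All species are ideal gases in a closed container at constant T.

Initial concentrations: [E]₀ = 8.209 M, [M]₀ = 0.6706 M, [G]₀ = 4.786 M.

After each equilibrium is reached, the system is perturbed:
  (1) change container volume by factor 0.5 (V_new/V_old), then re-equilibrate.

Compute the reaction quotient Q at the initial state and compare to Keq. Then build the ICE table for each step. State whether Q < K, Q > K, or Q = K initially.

Q₀ = 0.5069; Q < K (proceeds forward)

Q₀ = 0.5069 vs Keq = 17.81 ⇒ Q<K, forward
Step 1:
                   E          M          G
  init         8.209     0.6706      4.786
  Δ           -1.256    -0.6282      1.256
  eq           6.953    0.04241      6.042
  solve Keq expr → x = 0.6282; check Q = 17.81
Then change container volume by factor 0.5 (V_new/V_old).
Step 2:
                   E          M          G
  init         13.91    0.08482      12.08
  Δ         -0.08262   -0.04131    0.08262
  eq           13.82    0.04351      12.17
  solve Keq expr → x = 0.04131; check Q = 17.81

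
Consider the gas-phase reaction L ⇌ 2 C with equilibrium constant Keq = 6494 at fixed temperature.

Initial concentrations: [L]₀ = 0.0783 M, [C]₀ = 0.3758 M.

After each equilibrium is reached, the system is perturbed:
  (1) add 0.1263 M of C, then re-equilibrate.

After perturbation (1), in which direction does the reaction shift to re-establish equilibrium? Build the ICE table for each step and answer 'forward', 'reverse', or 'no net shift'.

Q₀ = 1.804 vs Keq = 6494 ⇒ Q<K, forward
Step 1:
                    L           C
  init         0.0783      0.3758
  Δ          -0.07826      0.1565
  eq       4.3634e-05      0.5323
  solve Keq expr → x = 0.07826; check Q = 6494
Then add 0.1263 M of C.
Step 2:
                    L           C
  init     4.3634e-05      0.6586
  Δ        2.3153e-05 -4.6305e-05
  eq       6.6786e-05      0.6586
  solve Keq expr → x = -2.3153e-05; check Q = 6494

Direction: reverse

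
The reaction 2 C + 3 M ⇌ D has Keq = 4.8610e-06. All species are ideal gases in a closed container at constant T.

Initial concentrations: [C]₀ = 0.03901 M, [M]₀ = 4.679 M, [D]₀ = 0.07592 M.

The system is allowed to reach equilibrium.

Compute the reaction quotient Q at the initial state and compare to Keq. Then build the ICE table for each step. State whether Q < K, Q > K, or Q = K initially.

Q₀ = 0.487; Q > K (proceeds reverse)

Q₀ = 0.487 vs Keq = 4.8610e-06 ⇒ Q>K, reverse
Step 1:
                   C          M          D
  I          0.03901      4.679    0.07592
  C           0.1518     0.2277    -0.0759
  E           0.1908      4.907 2.0907e-05
  solve Keq expr → x = -0.0759; check Q = 4.8610e-06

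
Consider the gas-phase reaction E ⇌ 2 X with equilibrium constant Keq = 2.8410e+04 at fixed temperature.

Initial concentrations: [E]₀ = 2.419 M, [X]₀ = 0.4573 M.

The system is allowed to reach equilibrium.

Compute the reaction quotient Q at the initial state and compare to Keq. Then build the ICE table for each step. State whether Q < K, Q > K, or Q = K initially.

Q₀ = 0.08645 vs Keq = 2.8410e+04 ⇒ Q<K, forward
Step 1:
                  E         X
  init        2.419    0.4573
  Δ          -2.418     4.836
  eq      9.8625e-04     5.293
  solve Keq expr → x = 2.418; check Q = 2.8410e+04

Q₀ = 0.08645; Q < K (proceeds forward)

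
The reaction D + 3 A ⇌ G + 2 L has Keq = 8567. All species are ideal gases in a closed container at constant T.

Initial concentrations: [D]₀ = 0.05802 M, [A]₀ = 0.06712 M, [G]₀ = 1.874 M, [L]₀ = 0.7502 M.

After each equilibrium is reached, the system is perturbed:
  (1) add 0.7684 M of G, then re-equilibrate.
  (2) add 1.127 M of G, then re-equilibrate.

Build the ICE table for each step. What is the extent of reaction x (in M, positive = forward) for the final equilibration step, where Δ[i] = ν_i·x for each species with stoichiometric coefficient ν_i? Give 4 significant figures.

x = -0.004124 M

Q₀ = 6.0116e+04 vs Keq = 8567 ⇒ Q>K, reverse
Step 1:
                   D          A          G          L
  init       0.05802    0.06712      1.874     0.7502
  Δ           0.0159    0.04771    -0.0159   -0.03181
  eq         0.07392     0.1148      1.858     0.7184
  solve Keq expr → x = -0.0159; check Q = 8567
Then add 0.7684 M of G.
Step 2:
                   D          A          G          L
  init       0.07392     0.1148      2.626     0.7184
  Δ         0.003681    0.01104  -0.003681  -0.007363
  eq         0.07761     0.1259      2.623      0.711
  solve Keq expr → x = -0.003681; check Q = 8567
Then add 1.127 M of G.
Step 3:
                   D          A          G          L
  init       0.07761     0.1259       3.75      0.711
  Δ         0.004124    0.01237  -0.004124  -0.008248
  eq         0.08173     0.1382      3.746     0.7028
  solve Keq expr → x = -0.004124; check Q = 8567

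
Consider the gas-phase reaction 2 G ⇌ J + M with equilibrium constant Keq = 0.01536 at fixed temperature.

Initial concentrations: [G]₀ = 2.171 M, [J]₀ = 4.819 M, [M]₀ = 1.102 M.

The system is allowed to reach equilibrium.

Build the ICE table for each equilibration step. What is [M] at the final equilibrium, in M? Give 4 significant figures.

[M]_eq = 0.07252 M

Q₀ = 1.127 vs Keq = 0.01536 ⇒ Q>K, reverse
Step 1:
                   G          J          M
  Initial      2.171      4.819      1.102
  Change       2.059     -1.029     -1.029
  Equil         4.23       3.79    0.07252
  solve Keq expr → x = -1.029; check Q = 0.01536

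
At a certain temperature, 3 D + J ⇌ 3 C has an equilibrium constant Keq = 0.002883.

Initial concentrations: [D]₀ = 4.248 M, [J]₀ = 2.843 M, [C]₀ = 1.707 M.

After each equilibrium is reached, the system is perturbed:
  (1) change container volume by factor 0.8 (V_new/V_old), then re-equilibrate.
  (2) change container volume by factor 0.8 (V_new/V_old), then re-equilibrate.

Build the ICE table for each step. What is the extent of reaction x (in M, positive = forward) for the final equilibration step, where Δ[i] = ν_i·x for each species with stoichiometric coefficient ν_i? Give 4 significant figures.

Q₀ = 0.02282 vs Keq = 0.002883 ⇒ Q>K, reverse
Step 1:
                   D          J          C
  Initial      4.248      2.843      1.707
  Change      0.6862     0.2287    -0.6862
  Equil        4.934      3.072      1.021
  solve Keq expr → x = -0.2287; check Q = 0.002883
Then change container volume by factor 0.8 (V_new/V_old).
Step 2:
                   D          J          C
  Initial      6.168       3.84      1.276
  Change    -0.07806   -0.02602    0.07806
  Equil         6.09      3.814      1.354
  solve Keq expr → x = 0.02602; check Q = 0.002883
Then change container volume by factor 0.8 (V_new/V_old).
Step 3:
                   D          J          C
  Initial      7.612      4.767      1.693
  Change      -0.102     -0.034      0.102
  Equil         7.51      4.733      1.795
  solve Keq expr → x = 0.034; check Q = 0.002883

x = 0.034 M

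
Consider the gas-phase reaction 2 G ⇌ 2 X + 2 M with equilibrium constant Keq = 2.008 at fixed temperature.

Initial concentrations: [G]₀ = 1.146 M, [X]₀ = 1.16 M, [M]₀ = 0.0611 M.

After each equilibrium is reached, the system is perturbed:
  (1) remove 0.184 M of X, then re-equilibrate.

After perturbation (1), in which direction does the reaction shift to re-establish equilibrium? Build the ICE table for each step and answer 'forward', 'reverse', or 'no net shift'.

Q₀ = 0.003825 vs Keq = 2.008 ⇒ Q<K, forward
Step 1:
                   G          X          M
  Initial      1.146       1.16     0.0611
  Change     -0.4956     0.4956     0.4956
  Equil       0.6504      1.656     0.5567
  solve Keq expr → x = 0.2478; check Q = 2.008
Then remove 0.184 M of X.
Step 2:
                   G          X          M
  Initial     0.6504      1.472     0.5567
  Change    -0.02948    0.02948    0.02948
  Equil       0.6209      1.501     0.5862
  solve Keq expr → x = 0.01474; check Q = 2.008

Direction: forward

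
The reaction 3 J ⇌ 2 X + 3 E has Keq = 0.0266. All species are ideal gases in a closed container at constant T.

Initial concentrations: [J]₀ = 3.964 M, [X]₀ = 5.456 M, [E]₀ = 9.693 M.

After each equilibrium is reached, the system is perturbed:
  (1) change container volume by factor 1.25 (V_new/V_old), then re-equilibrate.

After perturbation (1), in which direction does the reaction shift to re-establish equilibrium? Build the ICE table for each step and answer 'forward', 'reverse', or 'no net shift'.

Direction: forward

Q₀ = 435.2 vs Keq = 0.0266 ⇒ Q>K, reverse
Step 1:
                   J          X          E
  Initial      3.964      5.456      9.693
  Change        6.62     -4.413      -6.62
  Equil        10.58      1.043      3.073
  solve Keq expr → x = -2.207; check Q = 0.0266
Then change container volume by factor 1.25 (V_new/V_old).
Step 2:
                   J          X          E
  Initial      8.467     0.8341      2.458
  Change     -0.1461     0.0974     0.1461
  Equil        8.321     0.9315      2.604
  solve Keq expr → x = 0.0487; check Q = 0.0266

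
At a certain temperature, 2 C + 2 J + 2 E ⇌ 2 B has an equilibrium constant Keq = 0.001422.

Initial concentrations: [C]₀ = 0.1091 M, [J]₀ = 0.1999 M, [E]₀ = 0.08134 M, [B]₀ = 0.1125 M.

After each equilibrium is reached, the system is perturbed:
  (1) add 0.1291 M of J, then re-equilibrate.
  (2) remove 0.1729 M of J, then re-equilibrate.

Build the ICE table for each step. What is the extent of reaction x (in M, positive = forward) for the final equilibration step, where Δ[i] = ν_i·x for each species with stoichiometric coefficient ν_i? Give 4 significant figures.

Q₀ = 4022 vs Keq = 0.001422 ⇒ Q>K, reverse
Step 1:
                   C          J          E          B
  init        0.1091     0.1999    0.08134     0.1125
  Δ            0.112      0.112      0.112     -0.112
  eq          0.2211     0.3119     0.1933 5.0276e-04
  solve Keq expr → x = -0.056; check Q = 0.001422
Then add 0.1291 M of J.
Step 2:
                   C          J          E          B
  init        0.2211      0.441     0.1933 5.0276e-04
  Δ       -2.0635e-04 -2.0635e-04 -2.0635e-04 2.0635e-04
  eq          0.2209     0.4408     0.1931 7.0911e-04
  solve Keq expr → x = 1.0317e-04; check Q = 0.001422
Then remove 0.1729 M of J.
Step 3:
                   C          J          E          B
  init        0.2209     0.2679     0.1931 7.0911e-04
  Δ       2.7654e-04 2.7654e-04 2.7654e-04 -2.7654e-04
  eq          0.2212     0.2682     0.1934 4.3256e-04
  solve Keq expr → x = -1.3827e-04; check Q = 0.001422

x = -1.3827e-04 M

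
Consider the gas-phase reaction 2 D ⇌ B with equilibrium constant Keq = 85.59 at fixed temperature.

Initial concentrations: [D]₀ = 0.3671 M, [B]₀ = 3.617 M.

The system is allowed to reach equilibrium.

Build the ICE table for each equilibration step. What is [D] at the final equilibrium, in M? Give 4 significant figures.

[D]_eq = 0.2078 M

Q₀ = 26.84 vs Keq = 85.59 ⇒ Q<K, forward
Step 1:
                    D           B
  init         0.3671       3.617
  Δ           -0.1593     0.07964
  eq           0.2078       3.697
  solve Keq expr → x = 0.07964; check Q = 85.59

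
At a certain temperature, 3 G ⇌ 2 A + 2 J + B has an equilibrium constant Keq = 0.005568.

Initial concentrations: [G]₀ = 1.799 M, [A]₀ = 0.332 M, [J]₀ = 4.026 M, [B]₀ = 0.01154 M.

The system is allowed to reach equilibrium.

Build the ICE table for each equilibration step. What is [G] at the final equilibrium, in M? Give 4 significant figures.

Q₀ = 0.003541 vs Keq = 0.005568 ⇒ Q<K, forward
Step 1:
                   G          A          J          B
  I            1.799      0.332      4.026    0.01154
  C         -0.01512    0.01008    0.01008   0.005041
  E            1.784     0.3421      4.036    0.01658
  solve Keq expr → x = 0.005041; check Q = 0.005568

[G]_eq = 1.784 M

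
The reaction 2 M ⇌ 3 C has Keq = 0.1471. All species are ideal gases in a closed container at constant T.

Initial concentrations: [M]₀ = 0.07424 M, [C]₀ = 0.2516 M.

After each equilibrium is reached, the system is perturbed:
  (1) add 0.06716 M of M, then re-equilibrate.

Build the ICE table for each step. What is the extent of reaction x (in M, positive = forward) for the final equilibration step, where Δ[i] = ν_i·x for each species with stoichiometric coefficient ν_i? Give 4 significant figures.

x = 0.01002 M

Q₀ = 2.89 vs Keq = 0.1471 ⇒ Q>K, reverse
Step 1:
                   M          C
  I          0.07424     0.2516
  C          0.07065     -0.106
  E           0.1449     0.1456
  solve Keq expr → x = -0.03533; check Q = 0.1471
Then add 0.06716 M of M.
Step 2:
                   M          C
  I           0.2121     0.1456
  C         -0.02004    0.03007
  E            0.192     0.1757
  solve Keq expr → x = 0.01002; check Q = 0.1471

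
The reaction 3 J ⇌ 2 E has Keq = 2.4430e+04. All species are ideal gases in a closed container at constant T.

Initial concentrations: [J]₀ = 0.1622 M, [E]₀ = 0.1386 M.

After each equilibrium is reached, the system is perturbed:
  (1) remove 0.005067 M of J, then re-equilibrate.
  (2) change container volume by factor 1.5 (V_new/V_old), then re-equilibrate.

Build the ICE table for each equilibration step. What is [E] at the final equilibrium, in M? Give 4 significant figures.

[E]_eq = 0.1556 M

Q₀ = 4.502 vs Keq = 2.4430e+04 ⇒ Q<K, forward
Step 1:
                    J           E
  init         0.1622      0.1386
  Δ            -0.149     0.09931
  eq          0.01323      0.2379
  solve Keq expr → x = 0.04966; check Q = 2.4430e+04
Then remove 0.005067 M of J.
Step 2:
                    J           E
  init       0.008165      0.2379
  Δ          0.004944   -0.003296
  eq          0.01311      0.2346
  solve Keq expr → x = -0.001648; check Q = 2.4430e+04
Then change container volume by factor 1.5 (V_new/V_old).
Step 3:
                    J           E
  init        0.00874      0.1564
  Δ           0.00123 -8.1986e-04
  eq          0.00997      0.1556
  solve Keq expr → x = -4.0993e-04; check Q = 2.4430e+04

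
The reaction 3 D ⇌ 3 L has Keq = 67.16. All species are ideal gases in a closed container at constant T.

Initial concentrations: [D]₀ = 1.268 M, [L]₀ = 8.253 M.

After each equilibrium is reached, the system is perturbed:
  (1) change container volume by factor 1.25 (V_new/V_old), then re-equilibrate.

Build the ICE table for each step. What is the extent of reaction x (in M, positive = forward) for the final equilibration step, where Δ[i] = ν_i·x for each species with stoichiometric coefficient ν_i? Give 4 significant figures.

x = 0 M

Q₀ = 275.7 vs Keq = 67.16 ⇒ Q>K, reverse
Step 1:
                  D         L
  Initial     1.268     8.253
  Change     0.6118   -0.6118
  Equil        1.88     7.641
  solve Keq expr → x = -0.2039; check Q = 67.16
Then change container volume by factor 1.25 (V_new/V_old).
Step 2:
                  D         L
  Initial     1.504     6.113
  Change          0         0
  Equil       1.504     6.113
  solve Keq expr → x = 0; check Q = 67.16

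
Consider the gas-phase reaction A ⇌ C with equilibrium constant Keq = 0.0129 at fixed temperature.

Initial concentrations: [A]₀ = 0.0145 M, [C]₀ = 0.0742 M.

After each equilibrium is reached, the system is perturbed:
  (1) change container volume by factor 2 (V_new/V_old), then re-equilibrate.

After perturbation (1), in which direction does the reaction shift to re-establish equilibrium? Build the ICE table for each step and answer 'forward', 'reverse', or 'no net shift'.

Q₀ = 5.117 vs Keq = 0.0129 ⇒ Q>K, reverse
Step 1:
                  A         C
  Initial    0.0145    0.0742
  Change    0.07307  -0.07307
  Equil     0.08757   0.00113
  solve Keq expr → x = -0.07307; check Q = 0.0129
Then change container volume by factor 2 (V_new/V_old).
Step 2:
                  A         C
  Initial   0.04379 5.6483e-04
  Change          0         0
  Equil     0.04379 5.6483e-04
  solve Keq expr → x = 0; check Q = 0.0129

Direction: no net shift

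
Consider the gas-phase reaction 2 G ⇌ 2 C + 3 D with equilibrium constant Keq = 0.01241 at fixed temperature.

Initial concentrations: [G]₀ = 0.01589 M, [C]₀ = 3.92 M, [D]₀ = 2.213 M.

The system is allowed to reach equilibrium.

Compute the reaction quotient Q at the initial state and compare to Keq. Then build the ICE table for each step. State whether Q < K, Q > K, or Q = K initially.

Q₀ = 6.5958e+05 vs Keq = 0.01241 ⇒ Q>K, reverse
Step 1:
                  G         C         D
  Initial   0.01589      3.92     2.213
  Change      1.372    -1.372    -2.059
  Equil       1.388     2.548    0.1545
  solve Keq expr → x = -0.6862; check Q = 0.01241

Q₀ = 6.5958e+05; Q > K (proceeds reverse)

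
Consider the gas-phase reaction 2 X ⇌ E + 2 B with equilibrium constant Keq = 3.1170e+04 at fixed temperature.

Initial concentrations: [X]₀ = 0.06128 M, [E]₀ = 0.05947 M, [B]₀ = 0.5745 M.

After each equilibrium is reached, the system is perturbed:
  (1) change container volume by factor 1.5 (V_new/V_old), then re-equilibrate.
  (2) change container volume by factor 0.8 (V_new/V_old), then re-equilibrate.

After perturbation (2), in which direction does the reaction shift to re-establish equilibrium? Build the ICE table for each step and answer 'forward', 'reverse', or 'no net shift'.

Q₀ = 5.227 vs Keq = 3.1170e+04 ⇒ Q<K, forward
Step 1:
                  X         E         B
  Initial   0.06128   0.05947    0.5745
  Change    -0.0602    0.0301    0.0602
  Equil    0.001076   0.08957    0.6347
  solve Keq expr → x = 0.0301; check Q = 3.1170e+04
Then change container volume by factor 1.5 (V_new/V_old).
Step 2:
                  X         E         B
  Initial 7.1730e-04   0.05971    0.4231
  Change  -1.3112e-04 6.5562e-05 1.3112e-04
  Equil   5.8617e-04   0.05978    0.4233
  solve Keq expr → x = 6.5562e-05; check Q = 3.1170e+04
Then change container volume by factor 0.8 (V_new/V_old).
Step 3:
                  X         E         B
  Initial 7.3271e-04   0.07473    0.5291
  Change  8.6116e-05 -4.3058e-05 -8.6116e-05
  Equil   8.1883e-04   0.07468     0.529
  solve Keq expr → x = -4.3058e-05; check Q = 3.1170e+04

Direction: reverse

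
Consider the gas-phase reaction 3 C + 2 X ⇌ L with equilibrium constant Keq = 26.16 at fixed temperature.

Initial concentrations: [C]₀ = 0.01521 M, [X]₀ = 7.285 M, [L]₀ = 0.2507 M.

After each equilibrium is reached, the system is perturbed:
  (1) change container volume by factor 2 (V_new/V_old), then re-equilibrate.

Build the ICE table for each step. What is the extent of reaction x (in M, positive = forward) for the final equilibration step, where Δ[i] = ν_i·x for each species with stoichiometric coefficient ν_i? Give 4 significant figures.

x = -0.01303 M

Q₀ = 1342 vs Keq = 26.16 ⇒ Q>K, reverse
Step 1:
                   C          X          L
  init       0.01521      7.285     0.2507
  Δ          0.04015    0.02677   -0.01338
  eq         0.05536      7.312     0.2373
  solve Keq expr → x = -0.01338; check Q = 26.16
Then change container volume by factor 2 (V_new/V_old).
Step 2:
                   C          X          L
  init       0.02768      3.656     0.1187
  Δ           0.0391    0.02607   -0.01303
  eq         0.06678      3.682     0.1056
  solve Keq expr → x = -0.01303; check Q = 26.16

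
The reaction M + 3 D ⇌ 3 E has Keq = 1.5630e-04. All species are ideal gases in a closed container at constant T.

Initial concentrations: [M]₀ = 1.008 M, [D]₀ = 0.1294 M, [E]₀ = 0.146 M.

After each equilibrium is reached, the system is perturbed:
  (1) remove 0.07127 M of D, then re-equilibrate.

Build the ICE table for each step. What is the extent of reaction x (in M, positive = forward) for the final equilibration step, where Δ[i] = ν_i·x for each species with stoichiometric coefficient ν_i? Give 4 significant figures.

x = -0.001233 M

Q₀ = 1.425 vs Keq = 1.5630e-04 ⇒ Q>K, reverse
Step 1:
                  M         D         E
  I           1.008    0.1294     0.146
  C          0.0439    0.1317   -0.1317
  E           1.052    0.2611    0.0143
  solve Keq expr → x = -0.0439; check Q = 1.5630e-04
Then remove 0.07127 M of D.
Step 2:
                  M         D         E
  I           1.052    0.1898    0.0143
  C        0.001233  0.003698 -0.003698
  E           1.053    0.1935   0.01061
  solve Keq expr → x = -0.001233; check Q = 1.5630e-04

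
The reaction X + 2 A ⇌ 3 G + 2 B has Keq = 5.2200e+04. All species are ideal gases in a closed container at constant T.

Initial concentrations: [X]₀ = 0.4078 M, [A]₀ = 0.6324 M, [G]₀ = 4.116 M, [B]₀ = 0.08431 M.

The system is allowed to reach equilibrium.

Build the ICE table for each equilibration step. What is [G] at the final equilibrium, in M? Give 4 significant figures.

[G]_eq = 4.94 M

Q₀ = 3.039 vs Keq = 5.2200e+04 ⇒ Q<K, forward
Step 1:
                    X           A           G           B
  I            0.4078      0.6324       4.116     0.08431
  C           -0.2745      -0.549      0.8236       0.549
  E            0.1333     0.08336        4.94      0.6333
  solve Keq expr → x = 0.2745; check Q = 5.2200e+04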